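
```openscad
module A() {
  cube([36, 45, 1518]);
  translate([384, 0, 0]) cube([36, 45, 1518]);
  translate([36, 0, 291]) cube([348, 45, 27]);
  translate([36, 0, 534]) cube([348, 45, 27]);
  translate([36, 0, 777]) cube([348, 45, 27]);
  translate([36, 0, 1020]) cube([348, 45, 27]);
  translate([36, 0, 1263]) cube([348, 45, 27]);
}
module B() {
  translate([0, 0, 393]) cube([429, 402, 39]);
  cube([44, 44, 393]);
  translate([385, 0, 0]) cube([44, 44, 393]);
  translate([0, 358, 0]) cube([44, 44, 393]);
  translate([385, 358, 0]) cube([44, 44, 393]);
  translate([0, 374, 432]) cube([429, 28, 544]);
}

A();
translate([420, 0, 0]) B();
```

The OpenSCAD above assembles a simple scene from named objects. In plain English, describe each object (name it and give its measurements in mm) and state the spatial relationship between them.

A is a wooden ladder with two side rails of 36×45 mm section and 1518 mm height, set 420 mm apart overall. Between them run 5 rectangular rungs (45 mm deep, 27 mm thick), front faces flush with the rails' −y face. The bottom of the first rung is 291 mm above the floor and each subsequent rung is 243 mm higher than the one below.

B is a chair. The seat is a 429×402×39 mm slab with its top at z = 432 mm, on four 44×44 mm corner legs (flush with the seat edges, standing on z = 0). A flat backrest 28 mm thick, 544 mm tall, spans the full seat width and rises from the seat top along its +y edge, rear face flush with the rear of the seat.

The chair is against the ladder's +x side, with their −y faces flush.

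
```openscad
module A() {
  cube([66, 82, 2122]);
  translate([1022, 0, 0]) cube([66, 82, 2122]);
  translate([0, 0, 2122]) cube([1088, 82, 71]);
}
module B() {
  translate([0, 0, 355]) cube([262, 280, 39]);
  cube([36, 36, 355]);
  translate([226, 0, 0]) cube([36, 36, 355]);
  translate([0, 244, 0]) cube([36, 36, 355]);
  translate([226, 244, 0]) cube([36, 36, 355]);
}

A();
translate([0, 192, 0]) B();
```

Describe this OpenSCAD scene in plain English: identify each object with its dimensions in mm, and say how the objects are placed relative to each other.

A is a door frame. The clear opening is 956 mm wide and 2122 mm high. Two 66 mm wide jambs, 82 mm deep, stand either side of the opening from the floor to the top of the opening. A 71 mm thick head sits across the top of both jambs, spanning the full outside width of the frame.

B is a four-legged stool. The seat is a 262×280×39 mm slab whose top surface is at z = 394 mm; four square legs, each 36×36 mm in cross-section, run from the floor (z = 0) to the underside of the seat, each flush with a corner of the seat.

The stool is on the floor beside the door frame on its +y side.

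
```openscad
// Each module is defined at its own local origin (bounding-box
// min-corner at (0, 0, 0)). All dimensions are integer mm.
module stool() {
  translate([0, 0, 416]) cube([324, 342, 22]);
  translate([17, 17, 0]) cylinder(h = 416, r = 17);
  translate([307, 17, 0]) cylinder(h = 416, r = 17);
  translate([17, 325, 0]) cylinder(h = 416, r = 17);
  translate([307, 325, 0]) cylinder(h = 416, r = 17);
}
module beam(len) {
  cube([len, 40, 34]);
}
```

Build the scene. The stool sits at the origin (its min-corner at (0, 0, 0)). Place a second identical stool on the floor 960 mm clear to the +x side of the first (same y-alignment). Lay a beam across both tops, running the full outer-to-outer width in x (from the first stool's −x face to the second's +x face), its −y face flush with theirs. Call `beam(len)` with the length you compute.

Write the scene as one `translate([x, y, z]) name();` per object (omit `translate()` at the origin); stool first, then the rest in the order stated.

stool();
translate([1284, 0, 0]) stool();
translate([0, 0, 438]) beam(1608);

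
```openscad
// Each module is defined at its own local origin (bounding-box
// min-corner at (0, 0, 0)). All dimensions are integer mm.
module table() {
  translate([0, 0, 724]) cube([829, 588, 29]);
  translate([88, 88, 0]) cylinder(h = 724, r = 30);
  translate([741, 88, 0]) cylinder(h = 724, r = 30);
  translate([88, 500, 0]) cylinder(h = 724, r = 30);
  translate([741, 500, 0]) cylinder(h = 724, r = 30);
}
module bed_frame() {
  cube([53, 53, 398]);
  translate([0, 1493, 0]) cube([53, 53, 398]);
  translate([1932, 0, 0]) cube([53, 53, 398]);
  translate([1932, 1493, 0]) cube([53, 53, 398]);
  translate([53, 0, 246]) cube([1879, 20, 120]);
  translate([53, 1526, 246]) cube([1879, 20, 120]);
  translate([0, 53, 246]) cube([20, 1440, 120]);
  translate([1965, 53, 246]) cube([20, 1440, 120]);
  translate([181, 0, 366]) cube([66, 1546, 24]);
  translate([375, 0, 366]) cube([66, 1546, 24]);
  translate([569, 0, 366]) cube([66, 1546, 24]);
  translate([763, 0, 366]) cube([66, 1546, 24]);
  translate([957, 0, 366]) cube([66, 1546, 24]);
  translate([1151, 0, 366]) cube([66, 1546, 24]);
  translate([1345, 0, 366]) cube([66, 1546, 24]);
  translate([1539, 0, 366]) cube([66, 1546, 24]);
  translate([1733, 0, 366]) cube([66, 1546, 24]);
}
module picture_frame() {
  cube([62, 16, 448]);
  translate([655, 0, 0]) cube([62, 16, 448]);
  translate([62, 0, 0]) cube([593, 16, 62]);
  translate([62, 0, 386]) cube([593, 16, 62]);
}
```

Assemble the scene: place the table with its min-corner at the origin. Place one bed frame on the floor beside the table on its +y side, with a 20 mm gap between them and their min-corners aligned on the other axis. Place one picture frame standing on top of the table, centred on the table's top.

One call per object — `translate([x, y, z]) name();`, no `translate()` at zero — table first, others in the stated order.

table();
translate([0, 608, 0]) bed_frame();
translate([56, 286, 753]) picture_frame();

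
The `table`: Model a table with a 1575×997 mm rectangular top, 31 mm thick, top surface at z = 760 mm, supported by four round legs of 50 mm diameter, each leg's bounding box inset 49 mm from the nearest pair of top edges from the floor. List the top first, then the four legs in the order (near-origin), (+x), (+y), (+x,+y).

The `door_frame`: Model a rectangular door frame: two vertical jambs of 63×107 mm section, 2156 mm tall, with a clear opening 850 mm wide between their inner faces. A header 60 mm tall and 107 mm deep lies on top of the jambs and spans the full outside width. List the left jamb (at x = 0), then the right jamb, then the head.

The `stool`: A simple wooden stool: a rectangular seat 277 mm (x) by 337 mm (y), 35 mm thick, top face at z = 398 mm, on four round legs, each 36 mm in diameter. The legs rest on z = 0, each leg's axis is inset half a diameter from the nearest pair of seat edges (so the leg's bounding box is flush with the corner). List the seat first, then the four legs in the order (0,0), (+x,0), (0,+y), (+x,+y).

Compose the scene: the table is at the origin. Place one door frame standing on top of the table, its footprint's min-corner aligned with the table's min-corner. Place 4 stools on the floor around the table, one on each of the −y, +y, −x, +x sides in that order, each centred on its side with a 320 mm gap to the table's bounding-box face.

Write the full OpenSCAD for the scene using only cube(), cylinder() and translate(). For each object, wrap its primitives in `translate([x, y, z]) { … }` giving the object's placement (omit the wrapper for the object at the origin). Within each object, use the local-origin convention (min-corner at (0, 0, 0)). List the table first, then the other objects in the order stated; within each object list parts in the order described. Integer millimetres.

translate([0, 0, 729]) cube([1575, 997, 31]);
translate([74, 74, 0]) cylinder(h = 729, r = 25);
translate([1501, 74, 0]) cylinder(h = 729, r = 25);
translate([74, 923, 0]) cylinder(h = 729, r = 25);
translate([1501, 923, 0]) cylinder(h = 729, r = 25);
translate([0, 0, 760]) {
  cube([63, 107, 2156]);
  translate([913, 0, 0]) cube([63, 107, 2156]);
  translate([0, 0, 2156]) cube([976, 107, 60]);
}
translate([649, -657, 0]) {
  translate([0, 0, 363]) cube([277, 337, 35]);
  translate([18, 18, 0]) cylinder(h = 363, r = 18);
  translate([259, 18, 0]) cylinder(h = 363, r = 18);
  translate([18, 319, 0]) cylinder(h = 363, r = 18);
  translate([259, 319, 0]) cylinder(h = 363, r = 18);
}
translate([649, 1317, 0]) {
  translate([0, 0, 363]) cube([277, 337, 35]);
  translate([18, 18, 0]) cylinder(h = 363, r = 18);
  translate([259, 18, 0]) cylinder(h = 363, r = 18);
  translate([18, 319, 0]) cylinder(h = 363, r = 18);
  translate([259, 319, 0]) cylinder(h = 363, r = 18);
}
translate([-597, 330, 0]) {
  translate([0, 0, 363]) cube([277, 337, 35]);
  translate([18, 18, 0]) cylinder(h = 363, r = 18);
  translate([259, 18, 0]) cylinder(h = 363, r = 18);
  translate([18, 319, 0]) cylinder(h = 363, r = 18);
  translate([259, 319, 0]) cylinder(h = 363, r = 18);
}
translate([1895, 330, 0]) {
  translate([0, 0, 363]) cube([277, 337, 35]);
  translate([18, 18, 0]) cylinder(h = 363, r = 18);
  translate([259, 18, 0]) cylinder(h = 363, r = 18);
  translate([18, 319, 0]) cylinder(h = 363, r = 18);
  translate([259, 319, 0]) cylinder(h = 363, r = 18);
}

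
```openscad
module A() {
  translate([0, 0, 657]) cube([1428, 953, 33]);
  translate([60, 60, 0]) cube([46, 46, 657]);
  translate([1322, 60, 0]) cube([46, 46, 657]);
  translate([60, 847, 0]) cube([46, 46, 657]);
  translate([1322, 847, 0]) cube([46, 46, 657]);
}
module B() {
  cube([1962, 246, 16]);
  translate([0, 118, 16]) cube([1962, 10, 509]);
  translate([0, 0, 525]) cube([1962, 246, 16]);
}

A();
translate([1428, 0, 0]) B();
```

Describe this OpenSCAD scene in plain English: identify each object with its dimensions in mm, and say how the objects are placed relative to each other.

A is a table with a 1428×953 mm rectangular top, 33 mm thick, top surface at z = 690 mm, supported by four 46×46 mm square legs, each inset 60 mm from the nearest pair of top edges, running from the floor.

B is an I-beam lying along x, 1962 mm long. Overall section height 541 mm. Two flanges 246 mm wide (y) and 16 mm thick, one on the floor and one at the top; a web 10 mm thick runs between them, centred on the flange width.

The I-beam is against the table's +x side, with their −y faces flush.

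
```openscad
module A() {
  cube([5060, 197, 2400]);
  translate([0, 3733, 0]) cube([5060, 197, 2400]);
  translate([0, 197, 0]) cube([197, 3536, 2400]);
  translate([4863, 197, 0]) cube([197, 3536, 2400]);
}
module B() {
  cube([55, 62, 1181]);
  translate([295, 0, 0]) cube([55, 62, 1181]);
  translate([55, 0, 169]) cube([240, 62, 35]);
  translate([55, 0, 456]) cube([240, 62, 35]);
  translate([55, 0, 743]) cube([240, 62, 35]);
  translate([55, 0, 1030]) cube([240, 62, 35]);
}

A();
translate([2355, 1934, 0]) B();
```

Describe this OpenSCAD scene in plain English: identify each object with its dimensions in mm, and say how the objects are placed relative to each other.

A is the wall frame of a small rectangular building: four walls, each 2400 mm tall and 197 mm thick, enclosing a footprint 5060 mm (x) by 3930 mm (y) outside-to-outside, with no floor or roof. The front and back walls (the −y and +y sides) span the full width; the two side walls fit between them.

B is a straight ladder. Two 55×62 mm vertical rails, 1181 mm tall, stand 350 mm apart (outside-to-outside) with their front faces coplanar on the −y side. 4 rungs, each 62 mm deep and 35 mm tall, span between the inner faces of the rails, front faces flush with the rails. The lowest rung's underside is at z = 169 mm and rungs are spaced 287 mm apart (underside to underside).

The ladder sits inside the house frame, centred.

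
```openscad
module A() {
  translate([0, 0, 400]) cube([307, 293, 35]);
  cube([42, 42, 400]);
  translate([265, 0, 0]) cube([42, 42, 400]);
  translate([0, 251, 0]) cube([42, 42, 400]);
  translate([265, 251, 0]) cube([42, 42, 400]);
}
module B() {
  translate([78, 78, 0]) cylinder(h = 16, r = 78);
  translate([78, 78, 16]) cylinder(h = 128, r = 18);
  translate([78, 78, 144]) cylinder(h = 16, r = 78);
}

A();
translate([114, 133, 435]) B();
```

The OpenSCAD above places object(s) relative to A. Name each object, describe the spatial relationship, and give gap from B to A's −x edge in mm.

A is a stool. B is a spool. The spool is on top of the stool. The gap from the spool to the stool's −x edge is 114 mm.

The spool's min-x is at 114; the stool's min-x is 0; gap = 114 mm.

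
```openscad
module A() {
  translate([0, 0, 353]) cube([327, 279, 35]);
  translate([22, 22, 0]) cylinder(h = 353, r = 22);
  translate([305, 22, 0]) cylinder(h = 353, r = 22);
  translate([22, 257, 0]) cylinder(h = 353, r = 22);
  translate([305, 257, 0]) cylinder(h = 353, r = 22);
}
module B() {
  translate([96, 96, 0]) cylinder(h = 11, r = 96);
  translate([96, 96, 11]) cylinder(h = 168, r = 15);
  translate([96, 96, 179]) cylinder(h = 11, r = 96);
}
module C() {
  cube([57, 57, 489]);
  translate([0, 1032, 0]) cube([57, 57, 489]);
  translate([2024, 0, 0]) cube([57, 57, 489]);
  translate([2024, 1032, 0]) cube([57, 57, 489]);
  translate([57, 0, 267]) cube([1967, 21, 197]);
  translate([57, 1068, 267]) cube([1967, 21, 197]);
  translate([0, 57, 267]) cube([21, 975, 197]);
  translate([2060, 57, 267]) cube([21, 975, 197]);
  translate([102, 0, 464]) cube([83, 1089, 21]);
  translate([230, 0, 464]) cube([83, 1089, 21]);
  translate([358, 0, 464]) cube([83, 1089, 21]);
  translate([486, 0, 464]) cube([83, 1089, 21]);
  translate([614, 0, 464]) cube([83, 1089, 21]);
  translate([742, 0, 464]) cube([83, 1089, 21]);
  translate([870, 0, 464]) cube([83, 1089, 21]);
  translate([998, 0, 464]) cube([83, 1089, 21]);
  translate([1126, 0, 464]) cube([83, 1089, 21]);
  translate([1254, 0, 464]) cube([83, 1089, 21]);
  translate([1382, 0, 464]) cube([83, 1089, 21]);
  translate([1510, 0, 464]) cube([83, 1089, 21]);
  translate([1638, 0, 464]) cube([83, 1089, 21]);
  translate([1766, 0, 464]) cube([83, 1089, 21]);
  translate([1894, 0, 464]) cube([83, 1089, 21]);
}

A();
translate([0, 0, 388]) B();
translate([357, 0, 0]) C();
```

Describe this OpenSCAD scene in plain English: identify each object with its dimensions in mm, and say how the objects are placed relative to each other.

A is a four-legged stool. The seat is 327×279 mm, 35 mm thick, top at z = 388 mm. It stands on four round legs, each 44 mm in diameter, from z = 0 to the seat underside, each leg's axis is inset half a diameter from the nearest pair of seat edges (so the leg's bounding box is flush with the corner).

B is a spool: two coaxial disc flanges of radius 96 mm and thickness 11 mm, joined by a core cylinder of radius 15 mm and height 168 mm. The lower flange rests on z = 0 and the three cylinders share a vertical axis.

C is a bed frame 2081 mm long (x) by 1089 mm wide (y). Four 57×57 mm corner posts, 489 mm tall, at the corners of the footprint. Four rails of 21 mm thickness and 197 mm height run between adjacent posts with their undersides at z = 267 mm, their outer faces flush with the outside of the frame (the two x-running rails run between the posts' inner faces; the two y-running rails run between the posts' inner faces). 15 slats, each 83 mm wide (x) and 21 mm thick, lie across the top of the two x-running rails, running the full 1089 mm width of the frame in y; the slats are evenly spaced along x between the inner faces of the end posts with equal gaps (rounded down to the nearest mm) at the −x end and between each pair — any rounding remainder accumulates at the +x end.

The spool is on top of the stool. The bed frame is on the floor beside the stool on its +x side.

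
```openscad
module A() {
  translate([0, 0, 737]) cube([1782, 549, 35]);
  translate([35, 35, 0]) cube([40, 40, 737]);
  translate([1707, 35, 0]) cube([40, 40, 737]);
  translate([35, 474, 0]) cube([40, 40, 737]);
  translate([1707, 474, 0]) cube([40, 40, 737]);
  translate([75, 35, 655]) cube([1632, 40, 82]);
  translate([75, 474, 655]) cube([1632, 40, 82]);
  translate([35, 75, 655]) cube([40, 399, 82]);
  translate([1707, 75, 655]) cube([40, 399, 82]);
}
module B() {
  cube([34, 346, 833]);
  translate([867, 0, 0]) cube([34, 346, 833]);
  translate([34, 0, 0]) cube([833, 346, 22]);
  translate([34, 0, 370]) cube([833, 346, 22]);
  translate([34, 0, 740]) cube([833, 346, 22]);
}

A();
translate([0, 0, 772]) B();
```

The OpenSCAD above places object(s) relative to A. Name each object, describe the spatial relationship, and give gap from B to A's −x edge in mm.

A is a table. B is a bookshelf. The bookshelf is on top of the table. The gap from the bookshelf to the table's −x edge is 0 mm.

The bookshelf's min-x is at 0; the table's min-x is 0; gap = 0 mm.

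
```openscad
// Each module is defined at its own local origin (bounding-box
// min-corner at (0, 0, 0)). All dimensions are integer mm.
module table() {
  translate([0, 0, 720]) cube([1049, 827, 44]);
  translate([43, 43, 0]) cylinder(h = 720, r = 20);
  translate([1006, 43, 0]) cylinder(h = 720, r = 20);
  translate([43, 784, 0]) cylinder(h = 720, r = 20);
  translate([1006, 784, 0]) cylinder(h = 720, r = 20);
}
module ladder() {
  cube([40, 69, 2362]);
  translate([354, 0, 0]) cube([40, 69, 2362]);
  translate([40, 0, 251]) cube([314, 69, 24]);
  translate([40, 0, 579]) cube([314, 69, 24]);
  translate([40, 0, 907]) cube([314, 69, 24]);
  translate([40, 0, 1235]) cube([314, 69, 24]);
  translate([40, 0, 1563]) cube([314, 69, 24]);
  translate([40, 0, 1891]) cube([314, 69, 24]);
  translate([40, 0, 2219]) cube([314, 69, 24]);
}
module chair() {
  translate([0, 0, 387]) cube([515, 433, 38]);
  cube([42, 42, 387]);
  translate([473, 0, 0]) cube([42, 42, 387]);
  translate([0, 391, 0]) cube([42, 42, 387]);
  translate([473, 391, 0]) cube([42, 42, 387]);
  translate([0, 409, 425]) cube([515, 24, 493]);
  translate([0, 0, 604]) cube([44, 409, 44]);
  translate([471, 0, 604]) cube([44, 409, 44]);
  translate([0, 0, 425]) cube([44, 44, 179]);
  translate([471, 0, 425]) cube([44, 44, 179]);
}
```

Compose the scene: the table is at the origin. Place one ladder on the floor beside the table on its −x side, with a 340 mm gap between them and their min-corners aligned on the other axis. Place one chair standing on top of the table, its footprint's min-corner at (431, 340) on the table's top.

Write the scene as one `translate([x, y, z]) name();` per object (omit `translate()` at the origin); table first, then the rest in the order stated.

table();
translate([-734, 0, 0]) ladder();
translate([431, 340, 764]) chair();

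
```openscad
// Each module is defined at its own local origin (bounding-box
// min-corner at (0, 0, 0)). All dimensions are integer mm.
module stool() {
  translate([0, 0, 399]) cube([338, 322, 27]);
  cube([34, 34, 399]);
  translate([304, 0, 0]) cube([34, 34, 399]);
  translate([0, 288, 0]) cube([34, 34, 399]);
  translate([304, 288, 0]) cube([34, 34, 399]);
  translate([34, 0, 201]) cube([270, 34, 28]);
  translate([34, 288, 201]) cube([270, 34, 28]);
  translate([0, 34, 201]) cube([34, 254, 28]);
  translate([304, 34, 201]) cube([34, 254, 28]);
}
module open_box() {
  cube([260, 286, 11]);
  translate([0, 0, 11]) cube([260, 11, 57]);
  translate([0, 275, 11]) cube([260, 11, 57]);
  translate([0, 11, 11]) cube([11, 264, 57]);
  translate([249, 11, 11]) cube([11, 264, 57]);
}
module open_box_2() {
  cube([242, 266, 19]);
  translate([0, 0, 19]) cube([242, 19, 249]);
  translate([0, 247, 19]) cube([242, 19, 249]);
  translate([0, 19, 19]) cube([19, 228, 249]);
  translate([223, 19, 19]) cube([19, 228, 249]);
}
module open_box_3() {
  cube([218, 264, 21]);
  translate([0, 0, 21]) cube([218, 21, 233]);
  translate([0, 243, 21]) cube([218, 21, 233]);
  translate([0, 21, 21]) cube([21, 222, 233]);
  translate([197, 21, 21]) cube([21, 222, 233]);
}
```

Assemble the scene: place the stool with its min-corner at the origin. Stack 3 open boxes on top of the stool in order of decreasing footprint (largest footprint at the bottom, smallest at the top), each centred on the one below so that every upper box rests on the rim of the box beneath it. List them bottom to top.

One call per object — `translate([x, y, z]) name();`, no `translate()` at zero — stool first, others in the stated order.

stool();
translate([39, 18, 426]) open_box();
translate([48, 28, 494]) open_box_2();
translate([60, 29, 762]) open_box_3();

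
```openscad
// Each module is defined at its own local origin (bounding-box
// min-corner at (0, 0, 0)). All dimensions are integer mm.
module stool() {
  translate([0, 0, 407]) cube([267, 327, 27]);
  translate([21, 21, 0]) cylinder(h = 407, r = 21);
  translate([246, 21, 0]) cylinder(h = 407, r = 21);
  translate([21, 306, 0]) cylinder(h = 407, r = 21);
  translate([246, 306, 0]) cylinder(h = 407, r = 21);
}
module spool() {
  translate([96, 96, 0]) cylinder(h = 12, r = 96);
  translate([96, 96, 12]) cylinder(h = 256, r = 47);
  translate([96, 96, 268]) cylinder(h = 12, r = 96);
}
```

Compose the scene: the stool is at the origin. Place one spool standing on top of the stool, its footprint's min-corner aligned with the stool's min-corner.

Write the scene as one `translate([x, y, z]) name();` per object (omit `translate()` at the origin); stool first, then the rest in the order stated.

stool();
translate([0, 0, 434]) spool();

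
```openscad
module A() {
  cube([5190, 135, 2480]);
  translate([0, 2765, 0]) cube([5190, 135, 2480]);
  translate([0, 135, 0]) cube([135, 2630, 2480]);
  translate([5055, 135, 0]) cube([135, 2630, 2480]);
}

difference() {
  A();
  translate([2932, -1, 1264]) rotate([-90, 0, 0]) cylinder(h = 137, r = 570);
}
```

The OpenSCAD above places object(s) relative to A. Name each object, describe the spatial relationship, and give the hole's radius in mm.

The subtracted cylinder has r = 570 mm.

A is a house frame. The house frame has a circular hole through its front wall. The hole's radius is 570 mm.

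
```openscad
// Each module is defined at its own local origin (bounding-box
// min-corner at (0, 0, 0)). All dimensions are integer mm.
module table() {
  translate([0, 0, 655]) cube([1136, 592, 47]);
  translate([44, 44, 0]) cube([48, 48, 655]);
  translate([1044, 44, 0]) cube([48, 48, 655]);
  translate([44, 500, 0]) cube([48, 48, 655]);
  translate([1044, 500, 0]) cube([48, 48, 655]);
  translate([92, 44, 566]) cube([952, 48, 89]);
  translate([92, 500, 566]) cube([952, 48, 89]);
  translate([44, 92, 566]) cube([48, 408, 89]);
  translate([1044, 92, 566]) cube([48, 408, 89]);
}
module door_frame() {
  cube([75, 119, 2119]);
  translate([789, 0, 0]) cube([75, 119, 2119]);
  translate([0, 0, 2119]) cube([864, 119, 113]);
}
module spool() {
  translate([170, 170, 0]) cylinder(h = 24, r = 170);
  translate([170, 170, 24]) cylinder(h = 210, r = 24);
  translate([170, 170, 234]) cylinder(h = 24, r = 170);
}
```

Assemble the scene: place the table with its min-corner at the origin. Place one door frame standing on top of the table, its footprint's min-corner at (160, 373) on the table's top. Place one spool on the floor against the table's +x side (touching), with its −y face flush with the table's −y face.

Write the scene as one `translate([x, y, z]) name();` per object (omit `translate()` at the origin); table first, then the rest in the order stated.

table();
translate([160, 373, 702]) door_frame();
translate([1136, 0, 0]) spool();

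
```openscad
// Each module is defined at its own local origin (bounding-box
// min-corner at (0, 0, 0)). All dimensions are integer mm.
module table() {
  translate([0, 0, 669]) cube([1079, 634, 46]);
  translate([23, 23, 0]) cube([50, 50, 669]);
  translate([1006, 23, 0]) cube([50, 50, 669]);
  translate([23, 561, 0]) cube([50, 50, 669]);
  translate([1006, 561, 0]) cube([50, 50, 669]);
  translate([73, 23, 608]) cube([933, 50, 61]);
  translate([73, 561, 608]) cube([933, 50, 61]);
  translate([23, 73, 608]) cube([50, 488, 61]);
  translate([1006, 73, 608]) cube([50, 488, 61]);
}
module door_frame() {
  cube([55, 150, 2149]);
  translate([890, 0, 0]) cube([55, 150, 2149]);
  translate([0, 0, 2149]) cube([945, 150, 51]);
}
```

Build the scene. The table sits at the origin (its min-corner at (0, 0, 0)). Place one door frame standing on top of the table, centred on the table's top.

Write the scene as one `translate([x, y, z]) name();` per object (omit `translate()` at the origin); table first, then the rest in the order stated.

table();
translate([67, 242, 715]) door_frame();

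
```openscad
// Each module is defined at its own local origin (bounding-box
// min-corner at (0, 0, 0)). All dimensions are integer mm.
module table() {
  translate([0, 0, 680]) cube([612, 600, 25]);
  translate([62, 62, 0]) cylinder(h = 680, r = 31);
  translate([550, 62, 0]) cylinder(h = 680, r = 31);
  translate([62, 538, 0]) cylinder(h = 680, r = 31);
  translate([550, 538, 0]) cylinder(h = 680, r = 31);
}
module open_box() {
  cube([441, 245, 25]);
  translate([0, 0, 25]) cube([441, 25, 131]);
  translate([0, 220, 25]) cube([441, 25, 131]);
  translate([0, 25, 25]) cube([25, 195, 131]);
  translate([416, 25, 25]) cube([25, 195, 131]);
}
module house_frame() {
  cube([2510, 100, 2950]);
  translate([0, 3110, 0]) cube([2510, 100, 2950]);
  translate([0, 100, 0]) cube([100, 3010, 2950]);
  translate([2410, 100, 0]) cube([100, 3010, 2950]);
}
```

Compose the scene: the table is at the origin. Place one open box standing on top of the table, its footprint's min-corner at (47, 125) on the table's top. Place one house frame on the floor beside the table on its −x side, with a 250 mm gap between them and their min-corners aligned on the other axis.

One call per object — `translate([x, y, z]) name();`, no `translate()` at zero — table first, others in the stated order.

table();
translate([47, 125, 705]) open_box();
translate([-2760, 0, 0]) house_frame();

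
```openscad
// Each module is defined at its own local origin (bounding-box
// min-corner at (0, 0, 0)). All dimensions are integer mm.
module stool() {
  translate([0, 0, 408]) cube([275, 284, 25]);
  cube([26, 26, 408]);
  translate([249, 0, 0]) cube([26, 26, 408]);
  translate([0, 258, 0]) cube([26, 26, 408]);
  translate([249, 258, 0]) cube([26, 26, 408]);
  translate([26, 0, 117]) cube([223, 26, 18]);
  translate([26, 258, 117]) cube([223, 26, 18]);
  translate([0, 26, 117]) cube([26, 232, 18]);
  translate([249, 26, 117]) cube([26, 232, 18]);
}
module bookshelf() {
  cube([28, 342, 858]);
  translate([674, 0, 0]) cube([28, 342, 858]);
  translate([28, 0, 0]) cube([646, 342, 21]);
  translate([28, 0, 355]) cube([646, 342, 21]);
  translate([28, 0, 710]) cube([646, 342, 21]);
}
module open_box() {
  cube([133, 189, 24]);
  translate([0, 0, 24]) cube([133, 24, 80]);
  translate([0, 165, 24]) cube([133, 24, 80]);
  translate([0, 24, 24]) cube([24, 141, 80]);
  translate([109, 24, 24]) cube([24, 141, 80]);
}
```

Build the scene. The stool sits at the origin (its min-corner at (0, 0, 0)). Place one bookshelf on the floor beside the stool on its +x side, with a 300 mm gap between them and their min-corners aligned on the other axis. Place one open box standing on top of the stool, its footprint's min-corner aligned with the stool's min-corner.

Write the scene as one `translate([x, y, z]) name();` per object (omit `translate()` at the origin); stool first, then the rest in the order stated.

stool();
translate([575, 0, 0]) bookshelf();
translate([0, 0, 433]) open_box();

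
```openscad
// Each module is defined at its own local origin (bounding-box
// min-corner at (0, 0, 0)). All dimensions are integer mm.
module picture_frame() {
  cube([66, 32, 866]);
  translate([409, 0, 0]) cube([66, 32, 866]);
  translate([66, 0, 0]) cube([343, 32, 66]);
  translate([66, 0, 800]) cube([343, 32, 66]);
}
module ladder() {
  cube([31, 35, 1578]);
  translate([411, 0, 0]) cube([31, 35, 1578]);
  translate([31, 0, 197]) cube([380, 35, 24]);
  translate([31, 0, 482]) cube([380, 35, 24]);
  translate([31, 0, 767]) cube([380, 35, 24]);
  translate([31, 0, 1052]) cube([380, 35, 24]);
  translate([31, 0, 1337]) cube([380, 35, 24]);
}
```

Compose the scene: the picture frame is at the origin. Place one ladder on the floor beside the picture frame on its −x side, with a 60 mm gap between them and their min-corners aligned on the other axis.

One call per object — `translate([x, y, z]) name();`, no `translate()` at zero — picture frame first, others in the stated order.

picture_frame();
translate([-502, 0, 0]) ladder();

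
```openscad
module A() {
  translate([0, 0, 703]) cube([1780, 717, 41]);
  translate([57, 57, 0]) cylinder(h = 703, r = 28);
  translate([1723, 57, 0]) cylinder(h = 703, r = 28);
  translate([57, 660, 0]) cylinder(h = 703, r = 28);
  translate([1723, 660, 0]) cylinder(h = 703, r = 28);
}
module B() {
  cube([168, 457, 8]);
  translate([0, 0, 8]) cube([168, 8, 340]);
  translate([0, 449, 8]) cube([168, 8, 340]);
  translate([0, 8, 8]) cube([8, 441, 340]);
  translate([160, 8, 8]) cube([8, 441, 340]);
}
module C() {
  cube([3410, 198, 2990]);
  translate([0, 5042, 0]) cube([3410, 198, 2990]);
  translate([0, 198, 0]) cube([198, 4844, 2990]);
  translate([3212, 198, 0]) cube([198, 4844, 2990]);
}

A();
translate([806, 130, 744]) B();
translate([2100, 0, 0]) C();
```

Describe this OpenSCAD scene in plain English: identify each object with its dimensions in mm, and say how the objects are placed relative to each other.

A is a table with a 1780×717 mm rectangular top, 41 mm thick, top surface at z = 744 mm, supported by four round legs of 56 mm diameter, each leg's bounding box inset 29 mm from the nearest pair of top edges, running from the floor.

B is an open storage box with external size 168×457×348 mm and wall thickness 8 mm (the base is also 8 mm thick). The base covers the whole footprint; the four walls stand on the base, with the y-facing walls full-width and the x-facing walls fitting between their inner faces.

C is the wall frame of a small rectangular building: four walls, each 2990 mm tall and 198 mm thick, enclosing a footprint 3410 mm (x) by 5240 mm (y) outside-to-outside, with no floor or roof. The front and back walls (the −y and +y sides) span the full width; the two side walls fit between them.

The open box is on top of the table, centred. The house frame is on the floor beside the table on its +x side.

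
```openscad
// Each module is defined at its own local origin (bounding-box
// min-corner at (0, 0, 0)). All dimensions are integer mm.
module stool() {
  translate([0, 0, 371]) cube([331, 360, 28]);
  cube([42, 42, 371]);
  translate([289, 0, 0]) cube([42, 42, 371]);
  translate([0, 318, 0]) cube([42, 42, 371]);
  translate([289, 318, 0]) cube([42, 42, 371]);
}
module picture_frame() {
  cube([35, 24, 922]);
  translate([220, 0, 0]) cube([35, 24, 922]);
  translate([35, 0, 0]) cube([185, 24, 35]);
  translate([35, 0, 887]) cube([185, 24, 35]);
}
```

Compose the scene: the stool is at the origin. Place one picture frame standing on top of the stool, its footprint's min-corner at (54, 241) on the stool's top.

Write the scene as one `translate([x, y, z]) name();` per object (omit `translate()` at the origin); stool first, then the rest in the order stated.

stool();
translate([54, 241, 399]) picture_frame();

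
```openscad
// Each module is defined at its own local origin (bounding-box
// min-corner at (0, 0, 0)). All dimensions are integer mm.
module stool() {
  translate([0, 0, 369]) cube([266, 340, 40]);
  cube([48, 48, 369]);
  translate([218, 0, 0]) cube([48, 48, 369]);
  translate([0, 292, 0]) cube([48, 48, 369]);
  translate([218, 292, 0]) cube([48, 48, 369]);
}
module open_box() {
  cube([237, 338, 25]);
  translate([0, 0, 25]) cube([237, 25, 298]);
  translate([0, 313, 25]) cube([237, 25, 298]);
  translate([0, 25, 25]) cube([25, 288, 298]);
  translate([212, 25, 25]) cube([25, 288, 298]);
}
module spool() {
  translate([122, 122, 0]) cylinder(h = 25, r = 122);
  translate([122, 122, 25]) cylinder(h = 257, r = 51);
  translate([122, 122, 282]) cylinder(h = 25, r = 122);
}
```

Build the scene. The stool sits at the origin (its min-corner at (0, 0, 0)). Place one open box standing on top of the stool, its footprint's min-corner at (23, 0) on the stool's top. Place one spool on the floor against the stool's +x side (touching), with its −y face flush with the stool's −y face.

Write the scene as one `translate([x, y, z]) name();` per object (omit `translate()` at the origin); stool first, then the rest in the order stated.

stool();
translate([23, 0, 409]) open_box();
translate([266, 0, 0]) spool();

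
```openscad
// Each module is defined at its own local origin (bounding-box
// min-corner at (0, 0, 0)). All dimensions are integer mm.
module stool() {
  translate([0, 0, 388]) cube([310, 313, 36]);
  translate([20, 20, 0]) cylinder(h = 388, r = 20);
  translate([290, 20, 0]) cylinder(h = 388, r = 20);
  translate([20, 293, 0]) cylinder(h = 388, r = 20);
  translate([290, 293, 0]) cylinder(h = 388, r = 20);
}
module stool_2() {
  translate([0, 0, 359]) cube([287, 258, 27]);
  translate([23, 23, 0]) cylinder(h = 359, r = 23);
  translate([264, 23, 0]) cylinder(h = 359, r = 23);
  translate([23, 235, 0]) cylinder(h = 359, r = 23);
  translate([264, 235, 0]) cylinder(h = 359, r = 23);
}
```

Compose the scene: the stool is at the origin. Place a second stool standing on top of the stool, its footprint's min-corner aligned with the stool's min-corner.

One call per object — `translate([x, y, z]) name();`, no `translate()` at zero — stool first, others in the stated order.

stool();
translate([0, 0, 424]) stool_2();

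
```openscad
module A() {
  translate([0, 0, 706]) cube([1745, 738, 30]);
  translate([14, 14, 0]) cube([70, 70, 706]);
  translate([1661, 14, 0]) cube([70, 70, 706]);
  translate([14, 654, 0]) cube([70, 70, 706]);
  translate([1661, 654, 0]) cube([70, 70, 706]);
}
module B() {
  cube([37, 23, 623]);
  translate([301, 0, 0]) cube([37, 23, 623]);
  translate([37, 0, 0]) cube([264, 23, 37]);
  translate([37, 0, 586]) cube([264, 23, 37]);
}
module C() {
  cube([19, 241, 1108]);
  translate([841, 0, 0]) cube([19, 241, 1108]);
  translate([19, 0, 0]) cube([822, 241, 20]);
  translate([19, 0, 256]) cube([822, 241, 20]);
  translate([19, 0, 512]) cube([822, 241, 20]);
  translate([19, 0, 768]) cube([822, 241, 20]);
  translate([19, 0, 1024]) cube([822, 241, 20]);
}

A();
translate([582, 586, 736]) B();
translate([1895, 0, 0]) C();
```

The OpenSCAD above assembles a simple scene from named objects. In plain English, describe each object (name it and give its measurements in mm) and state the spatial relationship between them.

A is a table: top 1745 mm (x) × 738 mm (y), 30 mm thick, upper face at z = 736 mm, on four 70×70 mm square legs, each inset 14 mm from the nearest pair of top edges, running from z = 0 to the bottom of the top.

B is a picture frame with a 264×549 mm rectangular opening (x by z) and a uniform 37 mm border on every side. Frame depth is 23 mm along y. It is built from two vertical stiles running the full outside height and two horizontal rails spanning the gap between the stiles.

C is an open bookshelf. Two side panels, each 19 mm thick, 241 mm deep and 1108 mm tall, stand 860 mm apart (outside-to-outside). Between them sit 5 shelves, each 20 mm thick and 241 mm deep, spanning the full gap between the sides. The bottom shelf rests on the floor (its underside at z = 0) and the clear gap between one shelf's top and the next shelf's underside is 236 mm.

The picture frame is on top of the table. The bookshelf is on the floor beside the table on its +x side.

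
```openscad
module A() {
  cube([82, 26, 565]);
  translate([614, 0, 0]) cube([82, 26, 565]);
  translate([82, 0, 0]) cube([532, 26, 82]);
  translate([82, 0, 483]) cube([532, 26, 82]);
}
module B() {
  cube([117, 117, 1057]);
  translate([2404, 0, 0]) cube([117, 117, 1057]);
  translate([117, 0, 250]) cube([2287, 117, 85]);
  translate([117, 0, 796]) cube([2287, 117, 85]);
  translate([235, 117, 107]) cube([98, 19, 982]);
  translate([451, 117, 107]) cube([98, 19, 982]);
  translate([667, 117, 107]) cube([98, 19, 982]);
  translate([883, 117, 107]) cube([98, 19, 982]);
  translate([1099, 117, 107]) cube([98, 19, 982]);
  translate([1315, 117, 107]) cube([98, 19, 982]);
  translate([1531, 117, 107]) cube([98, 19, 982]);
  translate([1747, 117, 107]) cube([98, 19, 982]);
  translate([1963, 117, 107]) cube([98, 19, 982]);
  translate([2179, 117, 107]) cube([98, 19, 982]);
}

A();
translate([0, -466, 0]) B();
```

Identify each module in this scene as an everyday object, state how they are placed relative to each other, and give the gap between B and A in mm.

A is a picture frame. B is a fence section. The fence section is on the floor beside the picture frame on its −y side. The gap between the fence section and the picture frame is 330 mm.

The fence section's nearest face is 330 mm from the picture frame's −y face.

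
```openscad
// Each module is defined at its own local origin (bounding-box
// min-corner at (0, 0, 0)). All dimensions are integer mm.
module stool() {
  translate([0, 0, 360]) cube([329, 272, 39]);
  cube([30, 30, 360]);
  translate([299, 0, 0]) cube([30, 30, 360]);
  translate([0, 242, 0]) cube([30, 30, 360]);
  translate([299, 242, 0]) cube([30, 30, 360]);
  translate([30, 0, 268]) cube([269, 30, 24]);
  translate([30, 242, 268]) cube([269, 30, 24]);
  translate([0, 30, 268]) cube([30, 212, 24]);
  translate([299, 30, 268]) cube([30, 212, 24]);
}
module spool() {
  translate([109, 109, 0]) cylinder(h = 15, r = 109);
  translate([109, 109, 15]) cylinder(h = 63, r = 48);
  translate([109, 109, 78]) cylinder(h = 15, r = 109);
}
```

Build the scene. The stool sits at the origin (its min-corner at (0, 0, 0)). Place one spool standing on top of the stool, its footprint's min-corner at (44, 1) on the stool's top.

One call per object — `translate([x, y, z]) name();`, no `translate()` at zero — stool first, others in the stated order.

stool();
translate([44, 1, 399]) spool();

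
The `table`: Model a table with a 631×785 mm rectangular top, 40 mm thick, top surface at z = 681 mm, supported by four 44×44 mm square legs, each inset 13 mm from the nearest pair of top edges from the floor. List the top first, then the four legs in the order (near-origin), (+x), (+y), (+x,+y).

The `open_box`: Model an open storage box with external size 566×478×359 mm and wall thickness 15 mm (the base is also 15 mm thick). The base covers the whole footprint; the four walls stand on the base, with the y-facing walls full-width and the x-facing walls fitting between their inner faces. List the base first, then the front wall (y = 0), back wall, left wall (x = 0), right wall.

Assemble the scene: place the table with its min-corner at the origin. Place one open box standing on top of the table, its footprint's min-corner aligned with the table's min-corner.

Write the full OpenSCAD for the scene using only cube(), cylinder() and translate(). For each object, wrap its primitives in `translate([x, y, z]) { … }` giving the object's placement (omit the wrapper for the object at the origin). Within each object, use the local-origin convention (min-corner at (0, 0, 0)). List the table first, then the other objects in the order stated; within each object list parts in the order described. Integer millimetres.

translate([0, 0, 641]) cube([631, 785, 40]);
translate([13, 13, 0]) cube([44, 44, 641]);
translate([574, 13, 0]) cube([44, 44, 641]);
translate([13, 728, 0]) cube([44, 44, 641]);
translate([574, 728, 0]) cube([44, 44, 641]);
translate([0, 0, 681]) {
  cube([566, 478, 15]);
  translate([0, 0, 15]) cube([566, 15, 344]);
  translate([0, 463, 15]) cube([566, 15, 344]);
  translate([0, 15, 15]) cube([15, 448, 344]);
  translate([551, 15, 15]) cube([15, 448, 344]);
}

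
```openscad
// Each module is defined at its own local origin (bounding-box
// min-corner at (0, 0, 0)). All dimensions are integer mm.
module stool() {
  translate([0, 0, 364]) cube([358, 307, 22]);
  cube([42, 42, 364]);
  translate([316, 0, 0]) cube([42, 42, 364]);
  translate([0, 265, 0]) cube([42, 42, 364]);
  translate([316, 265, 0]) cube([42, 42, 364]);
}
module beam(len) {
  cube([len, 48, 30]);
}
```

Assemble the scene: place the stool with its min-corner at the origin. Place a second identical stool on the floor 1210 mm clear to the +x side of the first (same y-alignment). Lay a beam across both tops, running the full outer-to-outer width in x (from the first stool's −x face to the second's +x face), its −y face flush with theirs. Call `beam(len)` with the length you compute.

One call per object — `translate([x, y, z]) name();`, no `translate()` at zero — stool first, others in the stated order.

stool();
translate([1568, 0, 0]) stool();
translate([0, 0, 386]) beam(1926);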